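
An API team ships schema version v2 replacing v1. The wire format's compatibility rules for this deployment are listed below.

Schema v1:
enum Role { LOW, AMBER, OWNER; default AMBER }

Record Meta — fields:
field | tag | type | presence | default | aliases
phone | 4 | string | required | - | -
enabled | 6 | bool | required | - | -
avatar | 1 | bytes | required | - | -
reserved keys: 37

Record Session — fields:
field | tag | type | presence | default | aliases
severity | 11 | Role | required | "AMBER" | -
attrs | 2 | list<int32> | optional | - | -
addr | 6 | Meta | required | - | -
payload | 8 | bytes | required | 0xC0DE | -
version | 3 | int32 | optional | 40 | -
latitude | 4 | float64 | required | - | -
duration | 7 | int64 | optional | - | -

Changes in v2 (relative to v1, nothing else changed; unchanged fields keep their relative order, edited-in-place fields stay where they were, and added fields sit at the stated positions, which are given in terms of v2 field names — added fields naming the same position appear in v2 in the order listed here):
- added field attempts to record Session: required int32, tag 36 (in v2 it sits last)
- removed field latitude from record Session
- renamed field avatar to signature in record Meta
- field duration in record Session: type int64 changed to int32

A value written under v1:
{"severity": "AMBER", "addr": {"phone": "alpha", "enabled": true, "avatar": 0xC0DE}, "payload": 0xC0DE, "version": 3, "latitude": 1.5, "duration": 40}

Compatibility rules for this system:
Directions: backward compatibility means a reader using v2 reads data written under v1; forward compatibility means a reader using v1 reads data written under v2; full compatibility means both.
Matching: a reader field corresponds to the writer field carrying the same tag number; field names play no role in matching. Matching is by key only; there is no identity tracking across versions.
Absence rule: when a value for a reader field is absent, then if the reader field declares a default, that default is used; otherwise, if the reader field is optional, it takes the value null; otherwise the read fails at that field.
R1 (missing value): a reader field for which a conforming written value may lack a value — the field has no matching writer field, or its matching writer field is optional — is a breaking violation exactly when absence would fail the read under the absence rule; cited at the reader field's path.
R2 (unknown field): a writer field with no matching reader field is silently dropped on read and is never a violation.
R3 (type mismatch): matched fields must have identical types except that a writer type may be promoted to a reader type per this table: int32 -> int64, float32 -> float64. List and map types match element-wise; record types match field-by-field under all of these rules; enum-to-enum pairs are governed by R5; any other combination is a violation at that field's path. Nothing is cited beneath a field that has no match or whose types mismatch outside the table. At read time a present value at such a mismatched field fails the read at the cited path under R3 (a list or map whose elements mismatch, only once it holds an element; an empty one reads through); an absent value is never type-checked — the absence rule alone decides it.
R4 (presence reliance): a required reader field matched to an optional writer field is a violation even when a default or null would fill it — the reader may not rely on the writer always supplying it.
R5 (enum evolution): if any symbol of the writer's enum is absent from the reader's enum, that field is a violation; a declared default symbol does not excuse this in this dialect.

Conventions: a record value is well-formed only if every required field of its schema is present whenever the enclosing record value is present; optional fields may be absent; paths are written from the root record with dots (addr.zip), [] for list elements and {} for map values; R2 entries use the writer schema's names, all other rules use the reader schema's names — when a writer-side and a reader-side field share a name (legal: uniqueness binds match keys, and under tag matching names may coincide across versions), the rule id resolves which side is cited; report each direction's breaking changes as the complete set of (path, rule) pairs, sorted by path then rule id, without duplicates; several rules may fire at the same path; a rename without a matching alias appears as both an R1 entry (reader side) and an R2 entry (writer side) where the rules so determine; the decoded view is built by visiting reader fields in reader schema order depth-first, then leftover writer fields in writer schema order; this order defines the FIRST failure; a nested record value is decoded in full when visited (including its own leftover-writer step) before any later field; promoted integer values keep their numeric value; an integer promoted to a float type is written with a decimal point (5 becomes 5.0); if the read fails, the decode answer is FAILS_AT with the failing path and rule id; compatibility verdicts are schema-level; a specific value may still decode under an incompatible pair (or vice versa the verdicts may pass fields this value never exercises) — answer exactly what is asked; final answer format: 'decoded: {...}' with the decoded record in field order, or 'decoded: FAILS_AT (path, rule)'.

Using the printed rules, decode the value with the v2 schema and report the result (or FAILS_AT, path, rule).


in Session below, arrows point writer -> reader
decoding the Session value with the v2 reader:
  severity := "AMBER"
  attrs := null (missing; optional => null)
  addr.phone := "alpha"
  addr.enabled := true
  addr.signature := 0xC0DE (from writer avatar)
  payload := 0xC0DE
  version := 3
  read fails at duration under R3
  => FAILS_AT (duration, R3)
the rest of the Session diff is inert for this question:
  added field attempts to record Session: required int32, tag 36 (in v2 it sits last) -> shifts the Session verdicts, not this decode
  removed field latitude from record Session -> shifts the Session verdicts, not this decode
  renamed field avatar to signature in record Meta -> fires no rule on Session under this dialect and leaves the result unchanged

decoded: FAILS_AT (duration, R3)


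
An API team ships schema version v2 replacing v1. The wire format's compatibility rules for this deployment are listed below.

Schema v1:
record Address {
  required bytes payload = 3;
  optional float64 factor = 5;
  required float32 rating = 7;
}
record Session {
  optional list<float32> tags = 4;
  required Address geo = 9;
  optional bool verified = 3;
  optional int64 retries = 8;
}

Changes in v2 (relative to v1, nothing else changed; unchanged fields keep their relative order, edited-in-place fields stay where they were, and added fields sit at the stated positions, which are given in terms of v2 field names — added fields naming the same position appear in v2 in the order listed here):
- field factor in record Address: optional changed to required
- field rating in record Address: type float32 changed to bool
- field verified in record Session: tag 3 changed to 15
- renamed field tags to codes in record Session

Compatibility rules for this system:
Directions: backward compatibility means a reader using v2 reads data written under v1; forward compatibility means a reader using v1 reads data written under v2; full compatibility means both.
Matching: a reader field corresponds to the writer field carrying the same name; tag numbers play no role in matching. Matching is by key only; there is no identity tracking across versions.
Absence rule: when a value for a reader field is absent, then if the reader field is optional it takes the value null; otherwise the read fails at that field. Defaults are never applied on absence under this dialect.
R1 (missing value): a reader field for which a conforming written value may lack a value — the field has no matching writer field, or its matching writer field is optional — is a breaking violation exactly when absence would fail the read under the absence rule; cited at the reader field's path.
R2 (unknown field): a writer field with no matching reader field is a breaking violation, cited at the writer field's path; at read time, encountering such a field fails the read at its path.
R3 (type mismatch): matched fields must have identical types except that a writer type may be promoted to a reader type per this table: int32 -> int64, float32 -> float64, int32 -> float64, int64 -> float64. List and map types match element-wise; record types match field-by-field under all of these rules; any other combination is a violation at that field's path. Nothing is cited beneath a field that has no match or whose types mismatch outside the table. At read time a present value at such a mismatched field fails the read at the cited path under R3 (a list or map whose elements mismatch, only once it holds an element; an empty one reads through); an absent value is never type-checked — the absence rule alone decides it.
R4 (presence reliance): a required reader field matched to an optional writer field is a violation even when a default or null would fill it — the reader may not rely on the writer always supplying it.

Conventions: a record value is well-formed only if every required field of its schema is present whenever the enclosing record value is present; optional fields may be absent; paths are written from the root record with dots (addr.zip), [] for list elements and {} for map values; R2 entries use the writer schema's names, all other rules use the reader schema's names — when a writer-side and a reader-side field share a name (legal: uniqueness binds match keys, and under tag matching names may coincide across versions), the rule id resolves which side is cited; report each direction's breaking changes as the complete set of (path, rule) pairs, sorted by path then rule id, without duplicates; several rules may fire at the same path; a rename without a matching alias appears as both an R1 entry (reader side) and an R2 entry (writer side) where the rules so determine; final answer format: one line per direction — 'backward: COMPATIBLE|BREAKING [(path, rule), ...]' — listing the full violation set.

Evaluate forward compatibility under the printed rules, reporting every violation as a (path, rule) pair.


forward: BREAKING [(codes, R2), (geo.rating, R3)]

arrows below run writer -> reader for Session
forward for Session (reader v1, writer v2):
  tags: no writer match
  geo <- geo (Address -> Address, writer required)
  verified <- verified (bool -> bool, writer optional)
  retries <- retries (int64 -> int64, writer optional)
  writer field codes has no reader counterpart
  geo.payload <- geo.payload (bytes -> bytes, writer required)
  geo.factor <- geo.factor (float64 -> float64, writer required)
  geo.rating <- geo.rating (bool -> float32, writer required)
  violation R2 at codes
  violation R3 at geo.rating
  forward on Session therefore BREAKING (2)
ruling out the remaining Session differences:
  field factor in record Address: optional changed to required -> matters only for Session's backward compatibility — outside the asked direction
  field verified in record Session: tag 3 changed to 15 -> inert for the asked Session verdict: nothing fires


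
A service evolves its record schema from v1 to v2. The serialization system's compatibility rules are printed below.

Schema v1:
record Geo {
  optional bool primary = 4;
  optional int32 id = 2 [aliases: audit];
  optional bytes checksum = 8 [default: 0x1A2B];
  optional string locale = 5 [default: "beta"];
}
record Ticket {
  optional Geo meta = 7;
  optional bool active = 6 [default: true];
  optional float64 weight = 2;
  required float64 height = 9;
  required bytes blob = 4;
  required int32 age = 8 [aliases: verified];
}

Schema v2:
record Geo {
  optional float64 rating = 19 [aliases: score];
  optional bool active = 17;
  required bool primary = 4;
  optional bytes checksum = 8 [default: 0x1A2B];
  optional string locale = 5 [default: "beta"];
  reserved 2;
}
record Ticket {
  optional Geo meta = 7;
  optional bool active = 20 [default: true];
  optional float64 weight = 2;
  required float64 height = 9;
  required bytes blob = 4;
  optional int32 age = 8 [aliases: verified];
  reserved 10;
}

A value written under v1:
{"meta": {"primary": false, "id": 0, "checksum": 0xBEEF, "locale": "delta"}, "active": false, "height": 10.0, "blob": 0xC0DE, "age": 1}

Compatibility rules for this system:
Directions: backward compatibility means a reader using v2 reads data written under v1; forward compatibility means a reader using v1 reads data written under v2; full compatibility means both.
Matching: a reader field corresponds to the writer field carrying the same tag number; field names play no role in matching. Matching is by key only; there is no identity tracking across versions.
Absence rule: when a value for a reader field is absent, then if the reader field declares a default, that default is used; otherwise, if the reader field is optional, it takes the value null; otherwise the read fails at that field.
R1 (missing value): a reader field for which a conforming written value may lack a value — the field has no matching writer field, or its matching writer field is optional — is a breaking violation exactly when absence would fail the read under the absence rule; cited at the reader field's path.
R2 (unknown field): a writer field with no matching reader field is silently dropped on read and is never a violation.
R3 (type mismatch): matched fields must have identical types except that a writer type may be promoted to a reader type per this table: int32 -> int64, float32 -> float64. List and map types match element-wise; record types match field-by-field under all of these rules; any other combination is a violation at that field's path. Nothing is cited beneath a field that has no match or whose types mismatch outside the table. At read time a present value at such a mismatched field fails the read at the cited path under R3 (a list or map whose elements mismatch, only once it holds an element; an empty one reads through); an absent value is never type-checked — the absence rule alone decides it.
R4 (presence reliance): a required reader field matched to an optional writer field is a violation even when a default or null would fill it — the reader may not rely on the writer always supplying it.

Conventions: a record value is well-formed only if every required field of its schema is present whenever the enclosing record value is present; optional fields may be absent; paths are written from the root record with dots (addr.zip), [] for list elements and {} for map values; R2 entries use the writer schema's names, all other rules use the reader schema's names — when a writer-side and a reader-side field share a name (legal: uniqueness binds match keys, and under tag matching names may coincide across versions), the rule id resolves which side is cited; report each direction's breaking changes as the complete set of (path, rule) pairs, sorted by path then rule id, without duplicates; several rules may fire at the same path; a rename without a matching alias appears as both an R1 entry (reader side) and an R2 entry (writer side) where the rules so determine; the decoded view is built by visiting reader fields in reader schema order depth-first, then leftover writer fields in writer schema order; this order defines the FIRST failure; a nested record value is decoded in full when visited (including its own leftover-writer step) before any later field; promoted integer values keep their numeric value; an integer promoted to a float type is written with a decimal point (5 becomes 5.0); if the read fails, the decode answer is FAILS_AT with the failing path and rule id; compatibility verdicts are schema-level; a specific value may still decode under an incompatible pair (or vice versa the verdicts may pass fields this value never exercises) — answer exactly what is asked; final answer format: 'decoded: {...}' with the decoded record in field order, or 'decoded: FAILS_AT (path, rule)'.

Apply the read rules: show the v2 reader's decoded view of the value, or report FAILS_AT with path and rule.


decoded: {"meta": {"rating": null, "active": null, "primary": false, "checksum": 0xBEEF, "locale": "delta"}, "active": true, "weight": null, "height": 10.0, "blob": 0xC0DE, "age": 1}

in Ticket below, arrows point writer -> reader
decoding the Ticket value with the v2 reader:
  meta.rating := null (not supplied -> null)
  meta.active := null (not supplied -> null)
  meta.primary := false
  meta.checksum := 0xBEEF
  meta.locale := "delta"
  writer meta.id: unmatched, discarded
  active := true (no value, default fills)
  weight := null (not supplied -> null)
  height := 10.0
  blob := 0xC0DE
  age := 1
  writer active: unmatched, discarded
  => decoded: {"meta": {"rating": null, "active": null, "primary": false, "checksum": 0xBEEF, "locale": "delta"}, "active": true, "weight": null, "height": 10.0, "blob": 0xC0DE, "age": 1}
remaining Ticket differences; none change what is asked:
  field primary in record Geo: optional changed to required -> changes Ticket's schema-level verdicts only — the decode of this value is the same
  field age in record Ticket: required changed to optional -> changes Ticket's schema-level verdicts only — the decode of this value is the same


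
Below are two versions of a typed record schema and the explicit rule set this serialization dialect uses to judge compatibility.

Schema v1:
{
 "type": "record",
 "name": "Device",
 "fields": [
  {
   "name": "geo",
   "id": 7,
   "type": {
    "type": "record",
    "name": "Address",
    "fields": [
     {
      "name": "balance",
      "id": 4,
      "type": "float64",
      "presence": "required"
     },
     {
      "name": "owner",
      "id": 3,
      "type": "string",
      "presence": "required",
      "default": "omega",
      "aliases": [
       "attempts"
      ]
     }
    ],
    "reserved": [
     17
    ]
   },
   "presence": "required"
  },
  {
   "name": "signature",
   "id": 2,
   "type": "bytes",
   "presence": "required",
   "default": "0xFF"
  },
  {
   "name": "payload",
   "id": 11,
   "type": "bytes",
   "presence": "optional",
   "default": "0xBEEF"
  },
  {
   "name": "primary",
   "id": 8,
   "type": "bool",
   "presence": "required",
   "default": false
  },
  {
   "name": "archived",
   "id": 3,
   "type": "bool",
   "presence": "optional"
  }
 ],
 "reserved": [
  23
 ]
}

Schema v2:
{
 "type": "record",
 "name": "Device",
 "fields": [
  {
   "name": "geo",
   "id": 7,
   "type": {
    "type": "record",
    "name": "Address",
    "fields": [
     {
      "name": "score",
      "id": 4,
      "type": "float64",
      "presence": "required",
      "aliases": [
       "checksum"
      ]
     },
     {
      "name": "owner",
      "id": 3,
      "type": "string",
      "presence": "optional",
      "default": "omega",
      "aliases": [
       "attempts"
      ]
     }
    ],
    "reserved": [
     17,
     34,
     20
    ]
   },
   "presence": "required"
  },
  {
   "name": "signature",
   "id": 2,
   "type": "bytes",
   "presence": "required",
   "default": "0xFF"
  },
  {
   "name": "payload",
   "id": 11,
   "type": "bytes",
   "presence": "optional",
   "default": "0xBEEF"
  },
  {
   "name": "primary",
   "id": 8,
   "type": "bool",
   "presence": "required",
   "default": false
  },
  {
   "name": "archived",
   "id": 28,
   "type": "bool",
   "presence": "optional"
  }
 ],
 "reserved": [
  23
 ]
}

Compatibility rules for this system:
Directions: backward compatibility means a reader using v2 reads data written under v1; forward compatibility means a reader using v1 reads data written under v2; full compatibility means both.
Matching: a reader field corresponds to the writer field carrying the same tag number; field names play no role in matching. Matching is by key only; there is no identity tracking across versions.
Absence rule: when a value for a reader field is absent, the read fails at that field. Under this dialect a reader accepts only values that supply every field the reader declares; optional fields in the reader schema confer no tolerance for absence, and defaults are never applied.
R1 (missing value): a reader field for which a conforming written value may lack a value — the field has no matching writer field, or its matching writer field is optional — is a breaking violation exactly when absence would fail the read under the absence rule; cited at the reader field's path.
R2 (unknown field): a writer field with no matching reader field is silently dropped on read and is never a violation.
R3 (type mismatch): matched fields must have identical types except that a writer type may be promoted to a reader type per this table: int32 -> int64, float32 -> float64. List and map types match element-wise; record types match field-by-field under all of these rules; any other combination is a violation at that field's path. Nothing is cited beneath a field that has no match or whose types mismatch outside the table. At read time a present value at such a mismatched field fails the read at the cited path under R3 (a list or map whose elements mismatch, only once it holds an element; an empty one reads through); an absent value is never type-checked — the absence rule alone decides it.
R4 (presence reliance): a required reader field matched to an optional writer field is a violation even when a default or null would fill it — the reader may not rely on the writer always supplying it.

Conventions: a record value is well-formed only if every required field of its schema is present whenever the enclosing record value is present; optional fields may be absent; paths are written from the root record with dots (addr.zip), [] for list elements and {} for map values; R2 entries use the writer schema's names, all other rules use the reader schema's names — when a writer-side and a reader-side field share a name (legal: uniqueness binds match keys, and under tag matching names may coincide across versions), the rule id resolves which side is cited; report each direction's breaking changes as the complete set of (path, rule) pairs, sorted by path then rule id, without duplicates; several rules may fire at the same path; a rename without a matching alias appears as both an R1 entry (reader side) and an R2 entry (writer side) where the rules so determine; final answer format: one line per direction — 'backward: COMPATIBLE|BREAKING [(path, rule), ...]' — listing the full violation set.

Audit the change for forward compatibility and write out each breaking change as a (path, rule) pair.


forward: BREAKING [(archived, R1), (geo.owner, R1), (geo.owner, R4), (payload, R1)]

each type pair in Device: writer, then reader
forward pass over Device, reader schema v1, writer schema v2:
  Address -> Address, writer required: geo aligns to geo
  bytes -> bytes, writer required: signature aligns to signature
  bytes -> bytes, writer optional: payload aligns to payload
  bool -> bool, writer required: primary aligns to primary
  archived: no writer-side match
  writer archived: unknown to reader
  float64 -> float64, writer required: geo.balance aligns to geo.score
  string -> string, writer optional: geo.owner aligns to geo.owner
  rule R1 violated at archived
  rule R1 violated at geo.owner
  rule R4 violated at geo.owner
  rule R1 violated at payload
  => forward: BREAKING (4)
ruling out the remaining Device differences:
  field archived in record Device: tag 3 changed to 28 -> fires no rule on Device, leaving the asked answer as it is
  renamed field balance to score in record Address -> fires no rule on Device, leaving the asked answer as it is


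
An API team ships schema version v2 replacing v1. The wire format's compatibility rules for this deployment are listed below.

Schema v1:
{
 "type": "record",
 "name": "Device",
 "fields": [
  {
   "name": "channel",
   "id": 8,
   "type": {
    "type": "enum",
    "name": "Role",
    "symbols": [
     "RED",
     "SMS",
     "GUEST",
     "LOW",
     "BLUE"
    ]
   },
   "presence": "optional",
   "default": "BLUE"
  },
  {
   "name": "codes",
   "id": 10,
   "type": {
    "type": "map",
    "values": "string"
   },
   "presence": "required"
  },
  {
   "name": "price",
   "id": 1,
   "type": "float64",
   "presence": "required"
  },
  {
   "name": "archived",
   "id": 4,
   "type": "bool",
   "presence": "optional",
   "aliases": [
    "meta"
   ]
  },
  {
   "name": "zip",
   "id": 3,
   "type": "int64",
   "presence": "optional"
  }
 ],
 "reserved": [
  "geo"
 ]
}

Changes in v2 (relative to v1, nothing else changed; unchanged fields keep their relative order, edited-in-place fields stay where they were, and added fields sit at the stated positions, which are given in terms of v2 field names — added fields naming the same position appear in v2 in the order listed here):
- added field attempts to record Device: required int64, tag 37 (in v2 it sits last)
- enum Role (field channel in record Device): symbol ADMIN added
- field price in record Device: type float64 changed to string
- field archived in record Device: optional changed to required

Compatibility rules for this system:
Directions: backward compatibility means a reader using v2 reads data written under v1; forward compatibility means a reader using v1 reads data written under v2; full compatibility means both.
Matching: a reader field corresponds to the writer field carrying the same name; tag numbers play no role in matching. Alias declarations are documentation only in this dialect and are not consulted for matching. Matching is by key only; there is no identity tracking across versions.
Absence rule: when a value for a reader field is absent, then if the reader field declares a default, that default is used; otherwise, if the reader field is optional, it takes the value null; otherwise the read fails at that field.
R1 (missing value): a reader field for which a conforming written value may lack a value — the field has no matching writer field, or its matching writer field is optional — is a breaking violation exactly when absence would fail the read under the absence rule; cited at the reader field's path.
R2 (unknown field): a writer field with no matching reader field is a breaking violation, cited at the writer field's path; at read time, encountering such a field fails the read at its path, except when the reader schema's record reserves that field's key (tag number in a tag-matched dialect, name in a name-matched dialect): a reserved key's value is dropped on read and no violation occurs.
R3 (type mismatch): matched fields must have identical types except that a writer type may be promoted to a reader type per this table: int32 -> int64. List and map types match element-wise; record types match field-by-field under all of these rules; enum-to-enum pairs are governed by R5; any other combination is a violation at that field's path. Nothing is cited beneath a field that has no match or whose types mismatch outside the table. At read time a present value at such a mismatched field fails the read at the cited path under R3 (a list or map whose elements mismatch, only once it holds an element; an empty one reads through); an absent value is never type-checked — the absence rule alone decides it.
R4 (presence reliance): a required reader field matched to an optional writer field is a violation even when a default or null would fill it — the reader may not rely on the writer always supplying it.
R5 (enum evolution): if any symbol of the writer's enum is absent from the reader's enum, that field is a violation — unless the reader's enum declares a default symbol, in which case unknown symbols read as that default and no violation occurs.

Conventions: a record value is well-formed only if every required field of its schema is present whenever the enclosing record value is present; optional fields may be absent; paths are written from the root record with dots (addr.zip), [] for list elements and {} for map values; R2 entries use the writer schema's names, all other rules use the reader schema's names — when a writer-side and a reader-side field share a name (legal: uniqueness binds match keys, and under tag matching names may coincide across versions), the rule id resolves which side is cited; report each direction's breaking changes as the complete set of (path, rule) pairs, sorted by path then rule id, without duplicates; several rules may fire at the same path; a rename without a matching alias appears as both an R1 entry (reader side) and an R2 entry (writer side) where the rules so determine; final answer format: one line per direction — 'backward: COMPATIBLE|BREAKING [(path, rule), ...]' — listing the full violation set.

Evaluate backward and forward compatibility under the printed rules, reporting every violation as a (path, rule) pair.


in Device below, arrows point writer -> reader
backward for Device (reader v2, writer v1):
  writer optional, Role -> Role: reader channel maps from writer channel
  writer required, map<string, string> -> map<string, string>: reader codes maps from writer codes
  writer required, float64 -> string: reader price maps from writer price
  writer optional, bool -> bool: reader archived maps from writer archived
  writer optional, int64 -> int64: reader zip maps from writer zip
  no writer field matches reader attempts
  breaking: (archived, R1)
  breaking: (archived, R4)
  breaking: (attempts, R1)
  breaking: (price, R3)
  => backward verdict for Device: BREAKING, 4 violation(s)
forward for Device (reader v1, writer v2):
  writer optional, Role -> Role: reader channel maps from writer channel
  writer required, map<string, string> -> map<string, string>: reader codes maps from writer codes
  writer required, string -> float64: reader price maps from writer price
  writer required, bool -> bool: reader archived maps from writer archived
  writer optional, int64 -> int64: reader zip maps from writer zip
  writer field attempts has no reader counterpart
  breaking: (attempts, R2)
  breaking: (channel, R5)
  breaking: (price, R3)
  => forward verdict for Device: BREAKING, 3 violation(s)

backward: BREAKING [(archived, R1), (archived, R4), (attempts, R1), (price, R3)]; forward: BREAKING [(attempts, R2), (channel, R5), (price, R3)]


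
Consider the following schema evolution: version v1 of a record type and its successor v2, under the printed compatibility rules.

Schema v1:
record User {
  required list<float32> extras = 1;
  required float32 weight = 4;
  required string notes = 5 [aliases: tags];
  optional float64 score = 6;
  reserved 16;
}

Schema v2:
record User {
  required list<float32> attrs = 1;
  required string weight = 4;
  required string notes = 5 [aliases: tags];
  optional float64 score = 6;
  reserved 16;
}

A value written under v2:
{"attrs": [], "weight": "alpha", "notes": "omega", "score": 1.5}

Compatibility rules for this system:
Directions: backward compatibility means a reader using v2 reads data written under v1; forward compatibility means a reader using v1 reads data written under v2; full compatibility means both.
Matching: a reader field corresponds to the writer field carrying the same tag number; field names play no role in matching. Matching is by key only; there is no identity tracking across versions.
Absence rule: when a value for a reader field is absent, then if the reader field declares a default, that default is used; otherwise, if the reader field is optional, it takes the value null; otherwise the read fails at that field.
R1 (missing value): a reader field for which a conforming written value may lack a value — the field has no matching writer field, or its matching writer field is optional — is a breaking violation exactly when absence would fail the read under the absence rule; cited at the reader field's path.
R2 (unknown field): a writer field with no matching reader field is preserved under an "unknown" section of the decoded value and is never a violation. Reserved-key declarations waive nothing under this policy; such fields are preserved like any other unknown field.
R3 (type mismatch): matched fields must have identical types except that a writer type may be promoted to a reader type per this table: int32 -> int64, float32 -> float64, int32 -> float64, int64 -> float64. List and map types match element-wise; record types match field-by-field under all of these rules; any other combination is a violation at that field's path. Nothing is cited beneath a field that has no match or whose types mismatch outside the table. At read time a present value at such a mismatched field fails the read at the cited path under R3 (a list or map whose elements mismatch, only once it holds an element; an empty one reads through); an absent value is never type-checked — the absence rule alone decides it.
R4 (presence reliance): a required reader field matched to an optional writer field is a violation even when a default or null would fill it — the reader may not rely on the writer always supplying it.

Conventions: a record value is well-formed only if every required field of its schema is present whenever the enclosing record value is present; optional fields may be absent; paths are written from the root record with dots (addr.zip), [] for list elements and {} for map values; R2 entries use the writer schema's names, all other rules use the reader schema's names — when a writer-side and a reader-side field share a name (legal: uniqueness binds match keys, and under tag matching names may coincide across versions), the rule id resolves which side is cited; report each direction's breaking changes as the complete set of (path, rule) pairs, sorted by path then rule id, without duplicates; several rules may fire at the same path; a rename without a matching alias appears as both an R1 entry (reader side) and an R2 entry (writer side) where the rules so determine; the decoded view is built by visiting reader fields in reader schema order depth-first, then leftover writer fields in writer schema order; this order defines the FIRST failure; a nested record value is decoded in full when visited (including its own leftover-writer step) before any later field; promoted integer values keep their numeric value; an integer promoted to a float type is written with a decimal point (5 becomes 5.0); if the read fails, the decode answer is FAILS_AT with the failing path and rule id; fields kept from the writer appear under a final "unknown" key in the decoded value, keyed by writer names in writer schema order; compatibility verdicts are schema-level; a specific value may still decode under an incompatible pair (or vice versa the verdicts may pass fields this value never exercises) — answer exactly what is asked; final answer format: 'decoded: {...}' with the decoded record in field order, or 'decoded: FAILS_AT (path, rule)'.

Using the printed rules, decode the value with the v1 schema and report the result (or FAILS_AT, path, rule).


in User below, arrows point writer -> reader
migrating the User value to v1:
  extras := [] (from writer attrs)
  read fails at weight under R3
  => FAILS_AT (weight, R3)
the other User changes do not affect what is asked:
  renamed field extras to attrs in record User -> fires no rule on User under this dialect and leaves the result unchanged

decoded: FAILS_AT (weight, R3)


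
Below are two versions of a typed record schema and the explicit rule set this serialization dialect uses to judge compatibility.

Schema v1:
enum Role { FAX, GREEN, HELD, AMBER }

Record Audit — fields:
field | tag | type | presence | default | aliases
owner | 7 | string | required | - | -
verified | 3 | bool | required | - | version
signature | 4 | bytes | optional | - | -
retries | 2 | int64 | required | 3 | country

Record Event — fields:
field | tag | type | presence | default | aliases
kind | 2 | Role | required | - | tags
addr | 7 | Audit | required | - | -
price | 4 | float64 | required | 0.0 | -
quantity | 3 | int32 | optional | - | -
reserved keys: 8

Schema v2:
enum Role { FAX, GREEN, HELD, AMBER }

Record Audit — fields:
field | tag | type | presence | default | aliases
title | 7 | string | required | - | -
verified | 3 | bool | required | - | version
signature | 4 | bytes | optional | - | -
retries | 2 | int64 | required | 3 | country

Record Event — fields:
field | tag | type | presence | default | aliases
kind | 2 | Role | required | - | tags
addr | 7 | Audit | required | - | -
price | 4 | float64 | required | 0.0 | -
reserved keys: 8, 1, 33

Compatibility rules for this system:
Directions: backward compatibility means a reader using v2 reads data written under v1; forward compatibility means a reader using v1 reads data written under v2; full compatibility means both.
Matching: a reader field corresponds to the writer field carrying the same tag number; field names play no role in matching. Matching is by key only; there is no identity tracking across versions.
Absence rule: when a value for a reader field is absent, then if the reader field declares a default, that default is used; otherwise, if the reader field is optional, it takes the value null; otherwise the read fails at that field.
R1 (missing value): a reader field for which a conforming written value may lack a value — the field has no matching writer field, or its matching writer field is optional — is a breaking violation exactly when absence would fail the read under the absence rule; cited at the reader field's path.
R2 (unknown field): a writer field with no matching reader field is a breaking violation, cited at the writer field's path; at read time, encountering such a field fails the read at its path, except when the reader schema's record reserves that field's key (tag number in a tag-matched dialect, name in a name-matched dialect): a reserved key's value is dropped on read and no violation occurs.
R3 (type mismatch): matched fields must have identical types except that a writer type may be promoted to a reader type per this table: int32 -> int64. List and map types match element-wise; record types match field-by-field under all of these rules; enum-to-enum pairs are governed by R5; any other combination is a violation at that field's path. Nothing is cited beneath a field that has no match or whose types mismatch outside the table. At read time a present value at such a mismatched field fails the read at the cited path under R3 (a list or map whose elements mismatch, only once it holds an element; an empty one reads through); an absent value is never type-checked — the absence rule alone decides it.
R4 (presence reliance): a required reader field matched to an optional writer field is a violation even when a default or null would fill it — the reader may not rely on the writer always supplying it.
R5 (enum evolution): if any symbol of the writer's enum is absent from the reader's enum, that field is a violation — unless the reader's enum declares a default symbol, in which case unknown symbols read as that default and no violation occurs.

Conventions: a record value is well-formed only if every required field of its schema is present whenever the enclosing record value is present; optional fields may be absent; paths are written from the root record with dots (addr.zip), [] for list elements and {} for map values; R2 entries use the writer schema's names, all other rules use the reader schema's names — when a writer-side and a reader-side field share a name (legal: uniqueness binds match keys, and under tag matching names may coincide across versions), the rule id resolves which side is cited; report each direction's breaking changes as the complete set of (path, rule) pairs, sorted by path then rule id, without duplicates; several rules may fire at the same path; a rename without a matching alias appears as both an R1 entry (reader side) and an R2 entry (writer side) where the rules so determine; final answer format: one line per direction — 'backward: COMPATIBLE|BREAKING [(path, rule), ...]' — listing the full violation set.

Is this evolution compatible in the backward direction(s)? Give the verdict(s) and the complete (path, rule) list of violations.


arrows below run writer -> reader for Event
backward analysis of Event with v2 as reader and v1 as writer:
  writer required, Role -> Role: reader kind maps from writer kind
  writer required, Audit -> Audit: reader addr maps from writer addr
  writer required, float64 -> float64: reader price maps from writer price
  quantity (writer side), unknown to reader
  writer required, string -> string: reader addr.title maps from writer addr.owner
  writer required, bool -> bool: reader addr.verified maps from writer addr.verified
  writer optional, bytes -> bytes: reader addr.signature maps from writer addr.signature
  writer required, int64 -> int64: reader addr.retries maps from writer addr.retries
  rule R2 violated at quantity
  => 1 violation(s): backward is BREAKING for Event
the rest of the Event diff is inert for this question:
  renamed field owner to title in record Audit -> triggers nothing under Event's printed rules — same verdict

backward: BREAKING [(quantity, R2)]
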